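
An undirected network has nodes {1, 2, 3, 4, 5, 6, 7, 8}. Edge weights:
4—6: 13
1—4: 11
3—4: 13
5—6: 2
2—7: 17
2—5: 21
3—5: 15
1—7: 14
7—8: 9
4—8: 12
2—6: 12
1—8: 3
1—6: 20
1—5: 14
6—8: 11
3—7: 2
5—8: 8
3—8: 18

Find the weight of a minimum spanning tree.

Kruskal: consider edges lightest-first.
3—7 (2): add — endpoints in different components.
5—6 (2): add — endpoints in different components.
1—8 (3): add — endpoints in different components.
5—8 (8): add — endpoints in different components.
7—8 (9): add — endpoints in different components.
1—4 (11): add — endpoints in different components.
6—8 (11): skip — 6 and 8 already connected.
2—6 (12): add — endpoints in different components.
MST edges: 3—7, 5—6, 1—8, 5—8, 7—8, 1—4, 2—6; total weight 2+2+3+8+9+11+12 = 47.

47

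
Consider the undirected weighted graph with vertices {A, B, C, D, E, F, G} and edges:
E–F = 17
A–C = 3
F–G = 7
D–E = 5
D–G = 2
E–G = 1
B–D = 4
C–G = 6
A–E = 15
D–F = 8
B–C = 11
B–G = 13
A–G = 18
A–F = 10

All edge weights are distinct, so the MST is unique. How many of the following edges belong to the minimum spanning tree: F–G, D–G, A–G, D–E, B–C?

Sort edges by weight, then run Kruskal:
E–G (1): add — endpoints in different components.
D–G (2): add — endpoints in different components.
A–C (3): add — endpoints in different components.
B–D (4): add — endpoints in different components.
D–E (5): skip — D and E already connected.
C–G (6): add — endpoints in different components.
F–G (7): add — endpoints in different components.
MST edge set: {E–G, D–G, A–C, B–D, C–G, F–G}.
Of the listed edges, {F–G, D–G} are in the MST → 2.

2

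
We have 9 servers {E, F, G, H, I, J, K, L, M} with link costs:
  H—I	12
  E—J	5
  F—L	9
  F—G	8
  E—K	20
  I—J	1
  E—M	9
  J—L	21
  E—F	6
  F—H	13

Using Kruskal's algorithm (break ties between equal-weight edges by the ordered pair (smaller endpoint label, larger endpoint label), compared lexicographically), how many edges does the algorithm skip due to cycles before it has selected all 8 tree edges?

Kruskal: consider edges lightest-first.
I—J (1): add — endpoints in different components.
E—J (5): add — endpoints in different components.
E—F (6): add — endpoints in different components.
F—G (8): add — endpoints in different components.
E—M (9): add — endpoints in different components.
F—L (9): add — endpoints in different components.
H—I (12): add — endpoints in different components.
F—H (13): skip — F and H already connected.
E—K (20): add — endpoints in different components.
Edges rejected before the tree was complete: 1.

1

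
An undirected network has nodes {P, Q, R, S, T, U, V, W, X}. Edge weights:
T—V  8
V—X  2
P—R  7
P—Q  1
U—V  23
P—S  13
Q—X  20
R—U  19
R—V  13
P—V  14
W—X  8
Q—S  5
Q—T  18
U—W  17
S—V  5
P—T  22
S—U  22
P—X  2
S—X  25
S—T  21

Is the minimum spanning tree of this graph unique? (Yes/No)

Kruskal: consider edges lightest-first.
P—Q (1): add — endpoints in different components.
P—X (2): add — endpoints in different components.
V—X (2): add — endpoints in different components.
Q—S (5): add — endpoints in different components.
S—V (5): skip — V and S already connected.
P—R (7): add — endpoints in different components.
T—V (8): add — endpoints in different components.
W—X (8): add — endpoints in different components.
P—S (13): skip — P and S already connected.
R—V (13): skip — R and V already connected.
P—V (14): skip — P and V already connected.
U—W (17): add — endpoints in different components.
Non-tree edge S—V has weight 5, equal to the heaviest edge on its tree cycle — swapping gives another MST of the same weight. Not unique.

No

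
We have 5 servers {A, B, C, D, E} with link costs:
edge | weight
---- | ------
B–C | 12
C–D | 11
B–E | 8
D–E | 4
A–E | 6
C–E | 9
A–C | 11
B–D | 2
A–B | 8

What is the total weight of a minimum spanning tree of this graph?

Grow the tree from D using Prim:
Step 1: cheapest edge leaving the tree is B–D (2); add B.
Step 2: cheapest edge leaving the tree is D–E (4); add E.
Step 3: cheapest edge leaving the tree is A–E (6); add A.
Step 4: cheapest edge leaving the tree is C–E (9); add C.
MST edges: B–D, D–E, A–E, C–E; total weight 2+4+6+9 = 21.

21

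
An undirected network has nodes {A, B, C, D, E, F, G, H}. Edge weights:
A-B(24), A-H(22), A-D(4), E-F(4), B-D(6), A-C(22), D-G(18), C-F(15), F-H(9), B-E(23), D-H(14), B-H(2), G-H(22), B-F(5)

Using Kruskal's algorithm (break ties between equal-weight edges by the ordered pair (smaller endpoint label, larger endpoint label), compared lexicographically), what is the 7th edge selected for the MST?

Kruskal: consider edges lightest-first.
B-H (2): add — endpoints in different components.
A-D (4): add — endpoints in different components.
E-F (4): add — endpoints in different components.
B-F (5): add — endpoints in different components.
B-D (6): add — endpoints in different components.
F-H (9): skip — F and H already connected.
D-H (14): skip — D and H already connected.
C-F (15): add — endpoints in different components.
D-G (18): add — endpoints in different components.
The 7th edge added is D-G.

D-G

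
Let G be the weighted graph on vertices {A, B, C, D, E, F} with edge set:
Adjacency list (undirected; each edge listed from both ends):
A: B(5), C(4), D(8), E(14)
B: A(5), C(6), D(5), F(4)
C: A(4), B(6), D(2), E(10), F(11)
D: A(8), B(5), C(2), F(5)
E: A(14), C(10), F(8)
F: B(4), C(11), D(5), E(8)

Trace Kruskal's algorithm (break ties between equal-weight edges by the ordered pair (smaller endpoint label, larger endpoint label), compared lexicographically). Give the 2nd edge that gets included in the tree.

Kruskal: consider edges lightest-first.
C D (2): add. Components now {A} {B} {C,D} {E} {F}
A C (4): add. Components now {A,C,D} {B} {E} {F}
B F (4): add. Components now {A,C,D} {B,F} {E}
A B (5): add. Components now {A,B,C,D,F} {E}
B D (5): skip — B and D already connected.
D F (5): skip — D and F already connected.
B C (6): skip — B and C already connected.
A D (8): skip — A and D already connected.
E F (8): add. Components now {A,B,C,D,E,F}
The 2nd edge added is A C.

A-C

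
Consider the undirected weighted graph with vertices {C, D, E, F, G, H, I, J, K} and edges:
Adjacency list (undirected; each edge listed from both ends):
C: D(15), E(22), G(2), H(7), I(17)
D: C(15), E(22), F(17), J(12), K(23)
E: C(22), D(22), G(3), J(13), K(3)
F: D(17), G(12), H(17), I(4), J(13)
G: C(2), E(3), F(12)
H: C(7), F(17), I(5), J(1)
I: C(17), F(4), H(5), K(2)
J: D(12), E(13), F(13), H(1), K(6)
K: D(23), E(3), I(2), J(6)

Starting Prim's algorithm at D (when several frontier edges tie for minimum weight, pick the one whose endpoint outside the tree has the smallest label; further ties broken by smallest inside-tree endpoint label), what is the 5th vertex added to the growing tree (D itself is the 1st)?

K

Prim, starting at D.
Step 1: cheapest edge leaving the tree is D-J (12); add J.
Step 2: cheapest edge leaving the tree is H-J (1); add H.
Step 3: cheapest edge leaving the tree is H-I (5); add I.
Step 4: cheapest edge leaving the tree is I-K (2); add K.
Step 5: cheapest edge leaving the tree is E-K (3); add E.
Step 6: cheapest edge leaving the tree is E-G (3); add G.
Step 7: cheapest edge leaving the tree is C-G (2); add C.
Step 8: cheapest edge leaving the tree is F-I (4); add F.
Vertex order: D, J, H, I, K, E, G, C, F. The 5th vertex is K.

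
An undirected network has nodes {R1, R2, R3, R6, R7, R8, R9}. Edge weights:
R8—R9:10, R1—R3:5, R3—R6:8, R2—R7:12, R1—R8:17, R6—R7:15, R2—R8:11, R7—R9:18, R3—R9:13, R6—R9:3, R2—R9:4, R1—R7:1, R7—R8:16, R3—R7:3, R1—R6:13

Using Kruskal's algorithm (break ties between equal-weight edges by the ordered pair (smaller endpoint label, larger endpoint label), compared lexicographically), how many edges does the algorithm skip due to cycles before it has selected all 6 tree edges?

Kruskal's algorithm — process edges by increasing weight (ties by edge label):
R1—R7 (1): add. Components now {R8} {R3} {R9} {R6} {R1,R7} {R2}
R3—R7 (3): add. Components now {R8} {R1,R3,R7} {R9} {R6} {R2}
R6—R9 (3): add. Components now {R8} {R1,R3,R7} {R6,R9} {R2}
R2—R9 (4): add. Components now {R8} {R1,R3,R7} {R2,R6,R9}
R1—R3 (5): skip — R3 and R1 already connected.
R3—R6 (8): add. Components now {R8} {R1,R2,R3,R6,R7,R9}
R8—R9 (10): add. Components now {R1,R2,R3,R6,R7,R8,R9}
Edges rejected before the tree was complete: 1.

1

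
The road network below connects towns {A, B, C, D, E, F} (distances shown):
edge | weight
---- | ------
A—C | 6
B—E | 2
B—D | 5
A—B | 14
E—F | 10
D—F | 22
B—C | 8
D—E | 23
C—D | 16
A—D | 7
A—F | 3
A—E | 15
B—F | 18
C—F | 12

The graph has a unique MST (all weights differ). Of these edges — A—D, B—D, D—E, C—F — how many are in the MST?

Kruskal: consider edges lightest-first.
B—E (2): add — endpoints in different components.
A—F (3): add — endpoints in different components.
B—D (5): add — endpoints in different components.
A—C (6): add — endpoints in different components.
A—D (7): add — endpoints in different components.
MST edge set: {B—E, A—F, B—D, A—C, A—D}.
Of the listed edges, {A—D, B—D} are in the MST → 2.

2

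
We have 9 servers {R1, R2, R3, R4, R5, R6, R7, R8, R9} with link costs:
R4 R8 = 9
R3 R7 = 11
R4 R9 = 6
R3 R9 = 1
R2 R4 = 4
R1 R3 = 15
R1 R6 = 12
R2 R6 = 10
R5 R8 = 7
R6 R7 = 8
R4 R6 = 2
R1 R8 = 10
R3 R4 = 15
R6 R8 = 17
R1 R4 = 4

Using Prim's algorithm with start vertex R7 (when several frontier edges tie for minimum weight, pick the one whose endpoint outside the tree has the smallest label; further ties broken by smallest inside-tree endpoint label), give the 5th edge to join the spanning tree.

Grow the tree from R7 using Prim:
Step 1: cheapest edge leaving the tree is R6 R7 (8); add R6.
Step 2: cheapest edge leaving the tree is R4 R6 (2); add R4.
Step 3: cheapest edge leaving the tree is R1 R4 (4); add R1.
Step 4: cheapest edge leaving the tree is R2 R4 (4); add R2.
Step 5: cheapest edge leaving the tree is R4 R9 (6); add R9.
Step 6: cheapest edge leaving the tree is R3 R9 (1); add R3.
Step 7: cheapest edge leaving the tree is R4 R8 (9); add R8.
Step 8: cheapest edge leaving the tree is R5 R8 (7); add R5.
The 5th edge added is R4 R9.

R4-R9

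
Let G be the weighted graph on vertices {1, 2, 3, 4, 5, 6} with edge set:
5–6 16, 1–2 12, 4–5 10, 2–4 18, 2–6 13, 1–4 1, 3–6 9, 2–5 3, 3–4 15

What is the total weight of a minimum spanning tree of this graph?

Kruskal's algorithm — process edges by increasing weight (ties by edge label):
1–4 (1): add. Components now {1,4} {2} {3} {5} {6}
2–5 (3): add. Components now {1,4} {2,5} {3} {6}
3–6 (9): add. Components now {1,4} {2,5} {3,6}
4–5 (10): add. Components now {1,2,4,5} {3,6}
1–2 (12): skip — 1 and 2 already connected.
2–6 (13): add. Components now {1,2,3,4,5,6}
MST edges: 1–4, 2–5, 3–6, 4–5, 2–6; total weight 1+3+9+10+13 = 36.

36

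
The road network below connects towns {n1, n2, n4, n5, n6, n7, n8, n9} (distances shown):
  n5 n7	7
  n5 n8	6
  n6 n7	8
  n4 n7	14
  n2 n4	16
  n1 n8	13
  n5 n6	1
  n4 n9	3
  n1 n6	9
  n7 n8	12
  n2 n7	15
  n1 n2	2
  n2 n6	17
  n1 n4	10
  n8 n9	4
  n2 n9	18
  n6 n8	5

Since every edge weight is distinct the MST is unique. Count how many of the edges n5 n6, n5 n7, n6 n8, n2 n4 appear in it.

Sort edges by weight, then run Kruskal:
n5 n6 (1): add — endpoints in different components.
n1 n2 (2): add — endpoints in different components.
n4 n9 (3): add — endpoints in different components.
n8 n9 (4): add — endpoints in different components.
n6 n8 (5): add — endpoints in different components.
n5 n8 (6): skip — n5 and n8 already connected.
n5 n7 (7): add — endpoints in different components.
n6 n7 (8): skip — n6 and n7 already connected.
n1 n6 (9): add — endpoints in different components.
MST edge set: {n5 n6, n1 n2, n4 n9, n8 n9, n6 n8, n5 n7, n1 n6}.
Of the listed edges, {n5 n6, n5 n7, n6 n8} are in the MST → 3.

3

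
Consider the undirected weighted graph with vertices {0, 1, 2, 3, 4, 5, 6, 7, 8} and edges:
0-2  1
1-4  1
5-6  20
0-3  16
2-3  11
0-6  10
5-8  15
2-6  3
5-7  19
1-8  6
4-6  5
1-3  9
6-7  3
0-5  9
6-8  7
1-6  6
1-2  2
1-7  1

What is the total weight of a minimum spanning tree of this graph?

32

Prim's algorithm from 4:
Step 1: cheapest edge leaving the tree is 1-4 (1); add 1.
Step 2: cheapest edge leaving the tree is 1-7 (1); add 7.
Step 3: cheapest edge leaving the tree is 1-2 (2); add 2.
Step 4: cheapest edge leaving the tree is 0-2 (1); add 0.
Step 5: cheapest edge leaving the tree is 2-6 (3); add 6.
Step 6: cheapest edge leaving the tree is 1-8 (6); add 8.
Step 7: cheapest edge leaving the tree is 1-3 (9); add 3.
Step 8: cheapest edge leaving the tree is 0-5 (9); add 5.
MST edges: 1-4, 1-7, 1-2, 0-2, 2-6, 1-8, 1-3, 0-5; total weight 1+1+2+1+3+6+9+9 = 32.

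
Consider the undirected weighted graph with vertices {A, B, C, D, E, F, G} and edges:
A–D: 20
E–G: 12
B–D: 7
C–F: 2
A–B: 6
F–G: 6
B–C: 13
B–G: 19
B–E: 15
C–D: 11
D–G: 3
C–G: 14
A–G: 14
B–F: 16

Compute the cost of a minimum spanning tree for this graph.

36

Sort edges by weight, then run Kruskal:
C–F (2): add — endpoints in different components.
D–G (3): add — endpoints in different components.
A–B (6): add — endpoints in different components.
F–G (6): add — endpoints in different components.
B–D (7): add — endpoints in different components.
C–D (11): skip — C and D already connected.
E–G (12): add — endpoints in different components.
MST edges: C–F, D–G, A–B, F–G, B–D, E–G; total weight 2+3+6+6+7+12 = 36.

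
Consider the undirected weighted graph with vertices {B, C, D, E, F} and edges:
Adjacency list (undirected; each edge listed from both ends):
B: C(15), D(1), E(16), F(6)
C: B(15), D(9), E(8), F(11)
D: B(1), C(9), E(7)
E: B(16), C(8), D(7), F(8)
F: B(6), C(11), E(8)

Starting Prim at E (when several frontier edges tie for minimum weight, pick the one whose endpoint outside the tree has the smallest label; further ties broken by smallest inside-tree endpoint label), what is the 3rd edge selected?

B-F

Grow the tree from E using Prim:
Step 1: cheapest edge leaving the tree is D-E (7); add D.
Step 2: cheapest edge leaving the tree is B-D (1); add B.
Step 3: cheapest edge leaving the tree is B-F (6); add F.
Step 4: cheapest edge leaving the tree is C-E (8); add C.
The 3rd edge added is B-F.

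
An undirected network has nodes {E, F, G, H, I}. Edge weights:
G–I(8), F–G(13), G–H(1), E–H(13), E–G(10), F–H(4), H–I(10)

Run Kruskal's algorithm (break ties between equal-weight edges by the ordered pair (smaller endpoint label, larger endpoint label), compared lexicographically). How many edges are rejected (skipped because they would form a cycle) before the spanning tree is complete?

Kruskal's algorithm — process edges by increasing weight (ties by edge label):
G–H (1): add. Components now {E} {F} {G,H} {I}
F–H (4): add. Components now {E} {F,G,H} {I}
G–I (8): add. Components now {E} {F,G,H,I}
E–G (10): add. Components now {E,F,G,H,I}
Edges rejected before the tree was complete: 0.

0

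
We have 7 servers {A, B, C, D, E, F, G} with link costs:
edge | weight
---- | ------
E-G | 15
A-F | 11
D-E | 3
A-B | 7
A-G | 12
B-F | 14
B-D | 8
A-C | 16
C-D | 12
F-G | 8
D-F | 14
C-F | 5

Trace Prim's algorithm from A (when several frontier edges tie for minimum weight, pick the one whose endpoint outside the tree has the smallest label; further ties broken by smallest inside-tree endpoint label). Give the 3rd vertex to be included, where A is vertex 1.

Grow the tree from A using Prim:
Step 1: frontier [A-B 7, A-F 11, A-G 12, A-C 16] → take A-B (7); add B.
Step 2: frontier [A-F 11, A-G 12, A-C 16, B-D 8, B-F 14] → take B-D (8); add D.
Step 3: frontier [A-F 11, A-G 12, A-C 16, B-F 14, D-E 3, C-D 12, D-F 14] → take D-E (3); add E.
Step 4: frontier [A-F 11, A-G 12, A-C 16, B-F 14, C-D 12, D-F 14, E-G 15] → take A-F (11); add F.
Step 5: frontier [A-G 12, A-C 16, C-D 12, E-G 15, C-F 5, F-G 8] → take C-F (5); add C.
Step 6: frontier [A-G 12, E-G 15, F-G 8] → take F-G (8); add G.
Vertex order: A, B, D, E, F, C, G. The 3rd vertex is D.

D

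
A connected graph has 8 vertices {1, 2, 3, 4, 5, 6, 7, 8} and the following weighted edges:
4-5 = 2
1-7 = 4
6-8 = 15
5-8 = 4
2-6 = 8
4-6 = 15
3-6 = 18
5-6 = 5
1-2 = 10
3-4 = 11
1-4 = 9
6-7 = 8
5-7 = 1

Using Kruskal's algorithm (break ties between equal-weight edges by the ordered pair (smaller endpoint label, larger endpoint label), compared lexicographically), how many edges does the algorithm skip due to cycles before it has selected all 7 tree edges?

3

Kruskal's algorithm — process edges by increasing weight (ties by edge label):
5-7 (1): add — endpoints in different components.
4-5 (2): add — endpoints in different components.
1-7 (4): add — endpoints in different components.
5-8 (4): add — endpoints in different components.
5-6 (5): add — endpoints in different components.
2-6 (8): add — endpoints in different components.
6-7 (8): skip — 6 and 7 already connected.
1-4 (9): skip — 1 and 4 already connected.
1-2 (10): skip — 1 and 2 already connected.
3-4 (11): add — endpoints in different components.
Edges rejected before the tree was complete: 3.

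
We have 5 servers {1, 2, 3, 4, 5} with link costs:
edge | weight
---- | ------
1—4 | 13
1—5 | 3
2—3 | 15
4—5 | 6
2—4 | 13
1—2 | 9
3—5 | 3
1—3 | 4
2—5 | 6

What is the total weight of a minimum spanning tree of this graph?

Grow the tree from 4 using Prim:
Step 1: frontier [4—5 6, 1—4 13, 2—4 13] → take 4—5 (6); add 5.
Step 2: frontier [1—4 13, 2—4 13, 1—5 3, 3—5 3, 2—5 6] → take 1—5 (3); add 1.
Step 3: frontier [1—3 4, 1—2 9, 2—4 13, 3—5 3, 2—5 6] → take 3—5 (3); add 3.
Step 4: frontier [1—2 9, 2—3 15, 2—4 13, 2—5 6] → take 2—5 (6); add 2.
MST edges: 4—5, 1—5, 3—5, 2—5; total weight 6+3+3+6 = 18.

18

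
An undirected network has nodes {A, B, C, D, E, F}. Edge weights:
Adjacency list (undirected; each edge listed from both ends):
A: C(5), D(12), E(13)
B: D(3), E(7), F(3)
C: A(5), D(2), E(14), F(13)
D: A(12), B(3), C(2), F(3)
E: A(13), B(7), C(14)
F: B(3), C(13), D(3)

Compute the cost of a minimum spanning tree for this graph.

Prim, starting at E.
Step 1: frontier [B-E 7, A-E 13, C-E 14] → take B-E (7); add B.
Step 2: frontier [B-D 3, B-F 3, A-E 13, C-E 14] → take B-D (3); add D.
Step 3: frontier [B-F 3, C-D 2, D-F 3, A-D 12, A-E 13, C-E 14] → take C-D (2); add C.
Step 4: frontier [B-F 3, A-C 5, C-F 13, D-F 3, A-D 12, A-E 13] → take B-F (3); add F.
Step 5: frontier [A-C 5, A-D 12, A-E 13] → take A-C (5); add A.
MST edges: B-E, B-D, C-D, B-F, A-C; total weight 7+3+2+3+5 = 20.

20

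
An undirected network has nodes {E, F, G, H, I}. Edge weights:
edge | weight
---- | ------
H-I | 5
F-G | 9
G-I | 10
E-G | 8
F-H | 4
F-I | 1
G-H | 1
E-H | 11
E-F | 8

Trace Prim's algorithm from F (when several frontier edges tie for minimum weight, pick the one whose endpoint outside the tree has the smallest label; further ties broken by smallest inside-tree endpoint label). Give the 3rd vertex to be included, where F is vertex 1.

H

Grow the tree from F using Prim:
Step 1: frontier [F-I 1, F-H 4, E-F 8, F-G 9] → take F-I (1); add I.
Step 2: frontier [F-H 4, E-F 8, F-G 9, H-I 5, G-I 10] → take F-H (4); add H.
Step 3: frontier [E-F 8, F-G 9, G-H 1, E-H 11, G-I 10] → take G-H (1); add G.
Step 4: frontier [E-F 8, E-G 8, E-H 11] → take E-F (8); add E.
Vertex order: F, I, H, G, E. The 3rd vertex is H.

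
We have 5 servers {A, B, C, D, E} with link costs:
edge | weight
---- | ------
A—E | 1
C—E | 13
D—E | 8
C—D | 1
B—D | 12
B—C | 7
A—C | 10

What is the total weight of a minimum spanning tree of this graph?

Kruskal's algorithm — process edges by increasing weight (ties by edge label):
A—E (1): add — endpoints in different components.
C—D (1): add — endpoints in different components.
B—C (7): add — endpoints in different components.
D—E (8): add — endpoints in different components.
MST edges: A—E, C—D, B—C, D—E; total weight 1+1+7+8 = 17.

17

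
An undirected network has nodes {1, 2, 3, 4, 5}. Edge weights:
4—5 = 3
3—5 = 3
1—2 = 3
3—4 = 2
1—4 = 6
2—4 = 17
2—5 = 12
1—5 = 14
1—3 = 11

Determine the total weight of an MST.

14

Kruskal's algorithm — process edges by increasing weight (ties by edge label):
3—4 (2): add. Components now {1} {2} {3,4} {5}
1—2 (3): add. Components now {1,2} {3,4} {5}
3—5 (3): add. Components now {1,2} {3,4,5}
4—5 (3): skip — 4 and 5 already connected.
1—4 (6): add. Components now {1,2,3,4,5}
MST edges: 3—4, 1—2, 3—5, 1—4; total weight 2+3+3+6 = 14.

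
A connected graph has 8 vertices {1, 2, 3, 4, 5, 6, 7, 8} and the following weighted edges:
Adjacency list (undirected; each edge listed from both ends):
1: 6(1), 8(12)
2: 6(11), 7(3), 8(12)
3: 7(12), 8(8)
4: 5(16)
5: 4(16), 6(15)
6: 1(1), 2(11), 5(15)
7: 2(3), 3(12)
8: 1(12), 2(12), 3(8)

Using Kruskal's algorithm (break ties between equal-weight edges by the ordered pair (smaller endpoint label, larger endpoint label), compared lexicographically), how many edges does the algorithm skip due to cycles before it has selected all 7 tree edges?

2

Kruskal: consider edges lightest-first.
1 6 (1): add — endpoints in different components.
2 7 (3): add — endpoints in different components.
3 8 (8): add — endpoints in different components.
2 6 (11): add — endpoints in different components.
1 8 (12): add — endpoints in different components.
2 8 (12): skip — 2 and 8 already connected.
3 7 (12): skip — 3 and 7 already connected.
5 6 (15): add — endpoints in different components.
4 5 (16): add — endpoints in different components.
Edges rejected before the tree was complete: 2.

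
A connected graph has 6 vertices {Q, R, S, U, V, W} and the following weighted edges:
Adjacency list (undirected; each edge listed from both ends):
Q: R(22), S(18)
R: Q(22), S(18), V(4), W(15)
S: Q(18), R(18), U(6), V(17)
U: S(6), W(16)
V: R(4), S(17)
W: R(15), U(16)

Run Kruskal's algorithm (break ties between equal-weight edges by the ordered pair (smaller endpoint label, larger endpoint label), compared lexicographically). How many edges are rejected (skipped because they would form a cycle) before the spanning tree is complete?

Sort edges by weight, then run Kruskal:
R V (4): add. Components now {R,V} {S} {W} {Q} {U}
S U (6): add. Components now {R,V} {S,U} {W} {Q}
R W (15): add. Components now {R,V,W} {S,U} {Q}
U W (16): add. Components now {R,S,U,V,W} {Q}
S V (17): skip — V and S already connected.
Q S (18): add. Components now {Q,R,S,U,V,W}
Edges rejected before the tree was complete: 1.

1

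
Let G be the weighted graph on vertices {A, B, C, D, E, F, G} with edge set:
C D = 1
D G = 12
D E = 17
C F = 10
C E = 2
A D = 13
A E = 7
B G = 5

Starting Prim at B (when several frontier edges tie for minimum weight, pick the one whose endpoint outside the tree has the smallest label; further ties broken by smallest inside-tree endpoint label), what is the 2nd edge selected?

D-G

Prim, starting at B.
Step 1: frontier [B G 5] → take B G (5); add G.
Step 2: frontier [D G 12] → take D G (12); add D.
Step 3: frontier [C D 1, A D 13, D E 17] → take C D (1); add C.
Step 4: frontier [C E 2, C F 10, A D 13, D E 17] → take C E (2); add E.
Step 5: frontier [C F 10, A D 13, A E 7] → take A E (7); add A.
Step 6: frontier [C F 10] → take C F (10); add F.
The 2nd edge added is D G.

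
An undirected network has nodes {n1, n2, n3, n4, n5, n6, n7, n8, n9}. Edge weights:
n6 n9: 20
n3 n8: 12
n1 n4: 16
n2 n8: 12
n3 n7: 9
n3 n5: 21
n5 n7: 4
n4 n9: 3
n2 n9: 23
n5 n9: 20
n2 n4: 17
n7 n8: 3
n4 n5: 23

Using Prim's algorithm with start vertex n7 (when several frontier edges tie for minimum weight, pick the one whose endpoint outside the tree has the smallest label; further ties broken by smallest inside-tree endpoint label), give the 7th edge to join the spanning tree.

Prim's algorithm from n7:
Step 1: cheapest edge leaving the tree is n7 n8 (3); add n8.
Step 2: cheapest edge leaving the tree is n5 n7 (4); add n5.
Step 3: cheapest edge leaving the tree is n3 n7 (9); add n3.
Step 4: cheapest edge leaving the tree is n2 n8 (12); add n2.
Step 5: cheapest edge leaving the tree is n2 n4 (17); add n4.
Step 6: cheapest edge leaving the tree is n4 n9 (3); add n9.
Step 7: cheapest edge leaving the tree is n1 n4 (16); add n1.
Step 8: cheapest edge leaving the tree is n6 n9 (20); add n6.
The 7th edge added is n1 n4.

n1-n4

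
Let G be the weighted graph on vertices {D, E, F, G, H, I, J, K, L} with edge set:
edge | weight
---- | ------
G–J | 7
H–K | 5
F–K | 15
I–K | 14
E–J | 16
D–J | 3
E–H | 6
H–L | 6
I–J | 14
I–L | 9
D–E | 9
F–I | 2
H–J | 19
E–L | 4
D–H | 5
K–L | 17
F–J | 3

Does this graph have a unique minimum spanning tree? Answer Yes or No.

No

Kruskal's algorithm — process edges by increasing weight (ties by edge label):
F–I (2): add — endpoints in different components.
D–J (3): add — endpoints in different components.
F–J (3): add — endpoints in different components.
E–L (4): add — endpoints in different components.
D–H (5): add — endpoints in different components.
H–K (5): add — endpoints in different components.
E–H (6): add — endpoints in different components.
H–L (6): skip — H and L already connected.
G–J (7): add — endpoints in different components.
Non-tree edge H–L has weight 6, equal to the heaviest edge on its tree cycle — swapping gives another MST of the same weight. Not unique.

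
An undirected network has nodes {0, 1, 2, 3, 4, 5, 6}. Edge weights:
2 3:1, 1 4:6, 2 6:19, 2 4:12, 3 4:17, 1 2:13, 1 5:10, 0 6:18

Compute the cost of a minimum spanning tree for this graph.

Prim, starting at 0.
Step 1: cheapest edge leaving the tree is 0 6 (18); add 6.
Step 2: cheapest edge leaving the tree is 2 6 (19); add 2.
Step 3: cheapest edge leaving the tree is 2 3 (1); add 3.
Step 4: cheapest edge leaving the tree is 2 4 (12); add 4.
Step 5: cheapest edge leaving the tree is 1 4 (6); add 1.
Step 6: cheapest edge leaving the tree is 1 5 (10); add 5.
MST edges: 0 6, 2 6, 2 3, 2 4, 1 4, 1 5; total weight 18+19+1+12+6+10 = 66.

66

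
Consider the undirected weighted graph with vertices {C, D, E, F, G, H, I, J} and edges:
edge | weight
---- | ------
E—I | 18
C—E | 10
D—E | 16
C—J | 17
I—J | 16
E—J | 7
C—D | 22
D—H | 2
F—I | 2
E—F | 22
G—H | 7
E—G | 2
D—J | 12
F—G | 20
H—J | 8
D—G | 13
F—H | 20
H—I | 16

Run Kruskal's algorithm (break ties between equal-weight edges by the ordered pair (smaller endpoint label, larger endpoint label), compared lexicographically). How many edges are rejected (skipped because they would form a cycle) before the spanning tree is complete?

Kruskal's algorithm — process edges by increasing weight (ties by edge label):
D—H (2): add — endpoints in different components.
E—G (2): add — endpoints in different components.
F—I (2): add — endpoints in different components.
E—J (7): add — endpoints in different components.
G—H (7): add — endpoints in different components.
H—J (8): skip — H and J already connected.
C—E (10): add — endpoints in different components.
D—J (12): skip — D and J already connected.
D—G (13): skip — D and G already connected.
D—E (16): skip — D and E already connected.
H—I (16): add — endpoints in different components.
Edges rejected before the tree was complete: 4.

4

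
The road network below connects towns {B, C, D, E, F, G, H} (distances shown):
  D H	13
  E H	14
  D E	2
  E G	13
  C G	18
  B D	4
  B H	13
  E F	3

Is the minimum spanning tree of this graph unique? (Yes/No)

No

Sort edges by weight, then run Kruskal:
D E (2): add. Components now {B} {C} {D,E} {F} {G} {H}
E F (3): add. Components now {B} {C} {D,E,F} {G} {H}
B D (4): add. Components now {B,D,E,F} {C} {G} {H}
B H (13): add. Components now {B,D,E,F,H} {C} {G}
D H (13): skip — D and H already connected.
E G (13): add. Components now {B,D,E,F,G,H} {C}
E H (14): skip — E and H already connected.
C G (18): add. Components now {B,C,D,E,F,G,H}
Non-tree edge D H has weight 13, equal to the heaviest edge on its tree cycle — swapping gives another MST of the same weight. Not unique.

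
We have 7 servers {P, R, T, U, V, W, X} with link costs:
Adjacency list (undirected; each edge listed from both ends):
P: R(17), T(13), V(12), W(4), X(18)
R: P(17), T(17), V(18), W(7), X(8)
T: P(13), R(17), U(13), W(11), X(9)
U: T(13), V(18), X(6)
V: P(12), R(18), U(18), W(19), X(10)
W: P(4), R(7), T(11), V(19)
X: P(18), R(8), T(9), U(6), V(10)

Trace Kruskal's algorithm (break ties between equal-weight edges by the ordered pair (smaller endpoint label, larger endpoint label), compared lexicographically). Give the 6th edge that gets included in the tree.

V-X

Kruskal's algorithm — process edges by increasing weight (ties by edge label):
P—W (4): add — endpoints in different components.
U—X (6): add — endpoints in different components.
R—W (7): add — endpoints in different components.
R—X (8): add — endpoints in different components.
T—X (9): add — endpoints in different components.
V—X (10): add — endpoints in different components.
The 6th edge added is V—X.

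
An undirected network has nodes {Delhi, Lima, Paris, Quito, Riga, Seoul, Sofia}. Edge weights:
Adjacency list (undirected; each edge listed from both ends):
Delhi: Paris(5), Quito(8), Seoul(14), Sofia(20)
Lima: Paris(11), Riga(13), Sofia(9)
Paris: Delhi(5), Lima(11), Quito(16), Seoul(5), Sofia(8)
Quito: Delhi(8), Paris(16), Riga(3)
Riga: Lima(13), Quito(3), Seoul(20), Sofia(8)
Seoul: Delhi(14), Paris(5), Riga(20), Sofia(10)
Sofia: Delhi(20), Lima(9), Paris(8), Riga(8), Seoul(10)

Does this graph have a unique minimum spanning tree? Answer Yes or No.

No

Kruskal's algorithm — process edges by increasing weight (ties by edge label):
Quito—Riga (3): add. Components now {Seoul} {Quito,Riga} {Paris} {Sofia} {Delhi} {Lima}
Delhi—Paris (5): add. Components now {Seoul} {Quito,Riga} {Delhi,Paris} {Sofia} {Lima}
Paris—Seoul (5): add. Components now {Delhi,Paris,Seoul} {Quito,Riga} {Sofia} {Lima}
Delhi—Quito (8): add. Components now {Delhi,Paris,Quito,Riga,Seoul} {Sofia} {Lima}
Paris—Sofia (8): add. Components now {Delhi,Paris,Quito,Riga,Seoul,Sofia} {Lima}
Riga—Sofia (8): skip — Riga and Sofia already connected.
Lima—Sofia (9): add. Components now {Delhi,Lima,Paris,Quito,Riga,Seoul,Sofia}
Non-tree edge Riga—Sofia has weight 8, equal to the heaviest edge on its tree cycle — swapping gives another MST of the same weight. Not unique.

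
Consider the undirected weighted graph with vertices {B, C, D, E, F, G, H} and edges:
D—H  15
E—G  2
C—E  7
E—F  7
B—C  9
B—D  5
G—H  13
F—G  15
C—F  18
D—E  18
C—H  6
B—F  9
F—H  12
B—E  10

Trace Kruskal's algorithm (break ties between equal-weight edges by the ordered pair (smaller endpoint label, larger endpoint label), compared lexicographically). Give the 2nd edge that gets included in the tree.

Sort edges by weight, then run Kruskal:
E—G (2): add. Components now {B} {C} {D} {E,G} {F} {H}
B—D (5): add. Components now {B,D} {C} {E,G} {F} {H}
C—H (6): add. Components now {B,D} {C,H} {E,G} {F}
C—E (7): add. Components now {B,D} {C,E,G,H} {F}
E—F (7): add. Components now {B,D} {C,E,F,G,H}
B—C (9): add. Components now {B,C,D,E,F,G,H}
The 2nd edge added is B—D.

B-D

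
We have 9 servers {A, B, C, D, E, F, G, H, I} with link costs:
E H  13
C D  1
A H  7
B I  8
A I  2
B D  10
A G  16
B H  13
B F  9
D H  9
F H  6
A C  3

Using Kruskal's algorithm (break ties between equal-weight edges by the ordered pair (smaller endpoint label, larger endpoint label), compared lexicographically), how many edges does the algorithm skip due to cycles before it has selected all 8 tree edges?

4

Kruskal: consider edges lightest-first.
C D (1): add — endpoints in different components.
A I (2): add — endpoints in different components.
A C (3): add — endpoints in different components.
F H (6): add — endpoints in different components.
A H (7): add — endpoints in different components.
B I (8): add — endpoints in different components.
B F (9): skip — B and F already connected.
D H (9): skip — D and H already connected.
B D (10): skip — B and D already connected.
B H (13): skip — B and H already connected.
E H (13): add — endpoints in different components.
A G (16): add — endpoints in different components.
Edges rejected before the tree was complete: 4.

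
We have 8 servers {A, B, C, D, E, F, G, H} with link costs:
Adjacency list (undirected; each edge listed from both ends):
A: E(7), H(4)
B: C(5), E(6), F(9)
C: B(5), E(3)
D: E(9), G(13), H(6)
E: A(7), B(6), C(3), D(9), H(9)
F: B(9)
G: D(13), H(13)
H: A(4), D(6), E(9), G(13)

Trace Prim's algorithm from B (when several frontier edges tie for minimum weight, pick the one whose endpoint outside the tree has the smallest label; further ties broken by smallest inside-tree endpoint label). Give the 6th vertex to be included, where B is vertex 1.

D

Prim's algorithm from B:
Step 1: frontier [B—C 5, B—E 6, B—F 9] → take B—C (5); add C.
Step 2: frontier [B—E 6, B—F 9, C—E 3] → take C—E (3); add E.
Step 3: frontier [B—F 9, A—E 7, D—E 9, E—H 9] → take A—E (7); add A.
Step 4: frontier [A—H 4, B—F 9, D—E 9, E—H 9] → take A—H (4); add H.
Step 5: frontier [B—F 9, D—E 9, D—H 6, G—H 13] → take D—H (6); add D.
Step 6: frontier [B—F 9, D—G 13, G—H 13] → take B—F (9); add F.
Step 7: frontier [D—G 13, G—H 13] → take D—G (13); add G.
Vertex order: B, C, E, A, H, D, F, G. The 6th vertex is D.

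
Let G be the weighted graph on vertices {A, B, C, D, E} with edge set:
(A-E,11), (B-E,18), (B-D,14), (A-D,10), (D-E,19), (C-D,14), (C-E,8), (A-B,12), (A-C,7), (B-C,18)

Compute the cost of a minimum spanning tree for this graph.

37

Prim, starting at C.
Step 1: cheapest edge leaving the tree is A-C (7); add A.
Step 2: cheapest edge leaving the tree is C-E (8); add E.
Step 3: cheapest edge leaving the tree is A-D (10); add D.
Step 4: cheapest edge leaving the tree is A-B (12); add B.
MST edges: A-C, C-E, A-D, A-B; total weight 7+8+10+12 = 37.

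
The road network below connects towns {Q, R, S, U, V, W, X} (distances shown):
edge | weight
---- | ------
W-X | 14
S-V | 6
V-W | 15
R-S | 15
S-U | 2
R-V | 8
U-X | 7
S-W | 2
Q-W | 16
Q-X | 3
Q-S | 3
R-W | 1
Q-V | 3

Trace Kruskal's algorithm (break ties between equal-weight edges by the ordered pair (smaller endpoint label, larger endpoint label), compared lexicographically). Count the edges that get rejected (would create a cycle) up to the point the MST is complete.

0

Sort edges by weight, then run Kruskal:
R-W (1): add — endpoints in different components.
S-U (2): add — endpoints in different components.
S-W (2): add — endpoints in different components.
Q-S (3): add — endpoints in different components.
Q-V (3): add — endpoints in different components.
Q-X (3): add — endpoints in different components.
Edges rejected before the tree was complete: 0.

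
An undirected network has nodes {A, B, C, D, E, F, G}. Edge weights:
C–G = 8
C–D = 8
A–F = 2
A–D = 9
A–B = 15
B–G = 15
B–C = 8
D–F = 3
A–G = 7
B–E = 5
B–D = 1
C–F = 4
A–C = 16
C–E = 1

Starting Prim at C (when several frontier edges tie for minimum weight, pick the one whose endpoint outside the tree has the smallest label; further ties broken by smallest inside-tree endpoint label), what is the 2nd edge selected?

C-F

Grow the tree from C using Prim:
Step 1: frontier [C–E 1, C–F 4, B–C 8, C–D 8, C–G 8, A–C 16] → take C–E (1); add E.
Step 2: frontier [C–F 4, B–C 8, C–D 8, C–G 8, A–C 16, B–E 5] → take C–F (4); add F.
Step 3: frontier [B–C 8, C–D 8, C–G 8, A–C 16, B–E 5, A–F 2, D–F 3] → take A–F (2); add A.
Step 4: frontier [A–G 7, A–D 9, A–B 15, B–C 8, C–D 8, C–G 8, B–E 5, D–F 3] → take D–F (3); add D.
Step 5: frontier [A–G 7, A–B 15, B–C 8, C–G 8, B–D 1, B–E 5] → take B–D (1); add B.
Step 6: frontier [A–G 7, B–G 15, C–G 8] → take A–G (7); add G.
The 2nd edge added is C–F.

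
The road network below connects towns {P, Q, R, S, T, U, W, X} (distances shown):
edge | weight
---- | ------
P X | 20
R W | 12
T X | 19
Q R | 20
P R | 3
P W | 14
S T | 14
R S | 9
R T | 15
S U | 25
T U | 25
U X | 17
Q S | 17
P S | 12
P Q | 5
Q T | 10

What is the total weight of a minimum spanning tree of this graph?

Grow the tree from T using Prim:
Step 1: cheapest edge leaving the tree is Q T (10); add Q.
Step 2: cheapest edge leaving the tree is P Q (5); add P.
Step 3: cheapest edge leaving the tree is P R (3); add R.
Step 4: cheapest edge leaving the tree is R S (9); add S.
Step 5: cheapest edge leaving the tree is R W (12); add W.
Step 6: cheapest edge leaving the tree is T X (19); add X.
Step 7: cheapest edge leaving the tree is U X (17); add U.
MST edges: Q T, P Q, P R, R S, R W, T X, U X; total weight 10+5+3+9+12+19+17 = 75.

75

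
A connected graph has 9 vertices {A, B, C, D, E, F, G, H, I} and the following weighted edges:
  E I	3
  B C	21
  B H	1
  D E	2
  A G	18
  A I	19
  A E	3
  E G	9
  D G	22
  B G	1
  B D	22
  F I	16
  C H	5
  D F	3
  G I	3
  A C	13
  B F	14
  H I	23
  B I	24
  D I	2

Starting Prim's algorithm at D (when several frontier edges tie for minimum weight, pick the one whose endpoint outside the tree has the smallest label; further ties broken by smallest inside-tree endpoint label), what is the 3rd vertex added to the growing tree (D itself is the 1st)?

I

Prim, starting at D.
Step 1: cheapest edge leaving the tree is D E (2); add E.
Step 2: cheapest edge leaving the tree is D I (2); add I.
Step 3: cheapest edge leaving the tree is A E (3); add A.
Step 4: cheapest edge leaving the tree is D F (3); add F.
Step 5: cheapest edge leaving the tree is G I (3); add G.
Step 6: cheapest edge leaving the tree is B G (1); add B.
Step 7: cheapest edge leaving the tree is B H (1); add H.
Step 8: cheapest edge leaving the tree is C H (5); add C.
Vertex order: D, E, I, A, F, G, B, H, C. The 3rd vertex is I.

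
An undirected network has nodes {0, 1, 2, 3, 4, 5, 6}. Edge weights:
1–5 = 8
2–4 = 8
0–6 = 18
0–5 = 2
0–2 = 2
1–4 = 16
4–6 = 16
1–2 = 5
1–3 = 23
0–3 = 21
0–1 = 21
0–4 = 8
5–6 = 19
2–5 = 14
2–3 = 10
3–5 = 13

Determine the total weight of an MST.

43

Sort edges by weight, then run Kruskal:
0–2 (2): add — endpoints in different components.
0–5 (2): add — endpoints in different components.
1–2 (5): add — endpoints in different components.
0–4 (8): add — endpoints in different components.
1–5 (8): skip — 1 and 5 already connected.
2–4 (8): skip — 2 and 4 already connected.
2–3 (10): add — endpoints in different components.
3–5 (13): skip — 3 and 5 already connected.
2–5 (14): skip — 2 and 5 already connected.
1–4 (16): skip — 1 and 4 already connected.
4–6 (16): add — endpoints in different components.
MST edges: 0–2, 0–5, 1–2, 0–4, 2–3, 4–6; total weight 2+2+5+8+10+16 = 43.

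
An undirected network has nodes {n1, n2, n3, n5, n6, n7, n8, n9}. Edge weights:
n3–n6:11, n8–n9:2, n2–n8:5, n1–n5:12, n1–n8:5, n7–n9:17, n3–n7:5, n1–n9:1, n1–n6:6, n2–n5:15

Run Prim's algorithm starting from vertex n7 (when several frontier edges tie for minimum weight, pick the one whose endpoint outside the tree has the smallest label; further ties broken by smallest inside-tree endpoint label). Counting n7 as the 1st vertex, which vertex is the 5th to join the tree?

n9

Prim's algorithm from n7:
Step 1: cheapest edge leaving the tree is n3–n7 (5); add n3.
Step 2: cheapest edge leaving the tree is n3–n6 (11); add n6.
Step 3: cheapest edge leaving the tree is n1–n6 (6); add n1.
Step 4: cheapest edge leaving the tree is n1–n9 (1); add n9.
Step 5: cheapest edge leaving the tree is n8–n9 (2); add n8.
Step 6: cheapest edge leaving the tree is n2–n8 (5); add n2.
Step 7: cheapest edge leaving the tree is n1–n5 (12); add n5.
Vertex order: n7, n3, n6, n1, n9, n8, n2, n5. The 5th vertex is n9.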